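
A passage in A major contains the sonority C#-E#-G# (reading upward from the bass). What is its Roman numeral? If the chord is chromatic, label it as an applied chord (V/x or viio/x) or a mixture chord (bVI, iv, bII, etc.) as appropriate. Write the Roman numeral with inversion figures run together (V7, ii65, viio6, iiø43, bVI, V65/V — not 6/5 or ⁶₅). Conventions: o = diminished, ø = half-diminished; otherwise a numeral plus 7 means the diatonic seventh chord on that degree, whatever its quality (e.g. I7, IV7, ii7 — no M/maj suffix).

The pitches C#-E#-G# form a major triad rooted on C#.
C# is not a diatonic chord root with this quality in A major, but it lies a perfect fifth above F# (vi), so the chord functions as an applied dominant of vi.

V/vi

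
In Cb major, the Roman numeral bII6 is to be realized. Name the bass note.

Fb

bII in Cb major has root Dbb; the chord is Dbb-Fb-Abb.
The figure 6 means first inversion — the third is in the bass.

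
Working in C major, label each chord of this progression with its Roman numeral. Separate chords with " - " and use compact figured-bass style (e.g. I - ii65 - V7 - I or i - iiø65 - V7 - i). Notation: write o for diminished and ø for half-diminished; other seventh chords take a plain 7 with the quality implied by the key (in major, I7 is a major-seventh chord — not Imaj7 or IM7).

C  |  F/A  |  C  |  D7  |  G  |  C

C has root C, degree 1 in C major, so I.
F/A: root F is the subdominant; major triad there is IV6.
C: root C is the tonic; major triad there is I.
D7 is the secondary dominant of V (dominant seventh chord on D): V7/V.
G: root G is the dominant; major triad there is V.
C has root C, degree 1 in C major, so I.

I - IV6 - I - V7/V - V - I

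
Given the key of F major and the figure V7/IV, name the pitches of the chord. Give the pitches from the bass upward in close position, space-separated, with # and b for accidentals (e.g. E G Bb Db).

The slash means an applied dominant: we want the dominant of IV. In F major, IV is Bb major, and its dominant is built on F.
Building a dominant seventh chord on F gives F-A-C-Eb.

F A C Eb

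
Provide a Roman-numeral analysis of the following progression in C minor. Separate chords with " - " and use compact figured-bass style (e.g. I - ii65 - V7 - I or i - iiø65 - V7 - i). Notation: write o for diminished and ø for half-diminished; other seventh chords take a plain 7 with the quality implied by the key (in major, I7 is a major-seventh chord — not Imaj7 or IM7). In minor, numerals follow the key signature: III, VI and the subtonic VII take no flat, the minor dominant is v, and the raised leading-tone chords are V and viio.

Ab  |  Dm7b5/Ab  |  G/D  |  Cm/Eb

Ab: major triad on Ab = scale degree 6 → VI.
Dm7b5/Ab: root D is the supertonic; half-diminished seventh chord there is iiø43.
G/D has root G, degree 5 in C minor, so V64.
Cm/Eb: root C is the tonic; minor triad there is i6.

VI - iiø43 - V64 - i6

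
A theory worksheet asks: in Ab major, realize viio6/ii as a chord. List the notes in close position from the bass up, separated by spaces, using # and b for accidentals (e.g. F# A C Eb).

C Eb A

viio6/ii is a secondary leading-tone chord. The target ii is Bb in Ab major; the applied chord is rooted a semitone below, on A.
Building a diminished triad on A gives A-C-Eb.
The figured bass 6 indicates first inversion, placing the third (C) in the bass: C-Eb-A.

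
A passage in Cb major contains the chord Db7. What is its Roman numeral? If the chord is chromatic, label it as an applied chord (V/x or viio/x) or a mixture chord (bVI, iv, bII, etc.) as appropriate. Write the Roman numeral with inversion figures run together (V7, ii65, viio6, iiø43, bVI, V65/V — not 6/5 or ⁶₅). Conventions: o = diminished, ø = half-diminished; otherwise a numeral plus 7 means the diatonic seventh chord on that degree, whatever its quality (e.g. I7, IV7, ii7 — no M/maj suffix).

V7/V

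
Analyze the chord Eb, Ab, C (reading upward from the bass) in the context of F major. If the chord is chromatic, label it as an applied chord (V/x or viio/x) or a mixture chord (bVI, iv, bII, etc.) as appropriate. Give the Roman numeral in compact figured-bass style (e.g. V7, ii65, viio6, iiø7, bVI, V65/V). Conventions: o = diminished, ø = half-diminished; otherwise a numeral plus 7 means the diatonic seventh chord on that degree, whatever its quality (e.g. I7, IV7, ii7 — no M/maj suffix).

bIII64

Stacked in thirds the chord is Ab-C-Eb: a major triad on Ab.
Ab is the lowered third degree of F major (diatonic 3 would be A). This is a major triad on the lowered third degree, borrowed from the parallel minor.
With Eb in the bass the chord is in second inversion, so the figured bass is 64.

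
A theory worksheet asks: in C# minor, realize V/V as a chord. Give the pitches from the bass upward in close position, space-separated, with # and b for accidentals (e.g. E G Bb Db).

D# F## A#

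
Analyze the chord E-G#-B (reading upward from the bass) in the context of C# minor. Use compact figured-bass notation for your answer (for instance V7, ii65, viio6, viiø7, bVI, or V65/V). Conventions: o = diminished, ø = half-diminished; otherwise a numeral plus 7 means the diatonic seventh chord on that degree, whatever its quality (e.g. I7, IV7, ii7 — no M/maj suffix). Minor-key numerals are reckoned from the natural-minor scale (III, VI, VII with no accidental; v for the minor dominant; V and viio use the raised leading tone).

The pitches E-G#-B form a major triad rooted on E.
E is scale degree 3 in C# minor, and a major triad on that degree is written III.

III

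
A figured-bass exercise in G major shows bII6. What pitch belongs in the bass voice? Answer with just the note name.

C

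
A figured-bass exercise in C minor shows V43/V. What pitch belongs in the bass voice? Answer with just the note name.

The applied chord V43/V is rooted on D: D-F#-A-C.
The figure 43 means second inversion — the fifth is in the bass.

A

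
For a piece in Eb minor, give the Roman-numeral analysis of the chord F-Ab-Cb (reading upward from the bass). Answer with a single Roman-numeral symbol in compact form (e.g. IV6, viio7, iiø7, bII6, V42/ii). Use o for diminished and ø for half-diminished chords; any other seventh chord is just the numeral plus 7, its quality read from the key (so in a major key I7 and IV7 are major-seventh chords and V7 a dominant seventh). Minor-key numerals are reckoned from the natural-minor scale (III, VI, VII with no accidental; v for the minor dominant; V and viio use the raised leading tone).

iio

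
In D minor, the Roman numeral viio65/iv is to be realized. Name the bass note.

A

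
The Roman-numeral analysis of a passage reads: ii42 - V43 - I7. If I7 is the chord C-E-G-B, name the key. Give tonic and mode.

C major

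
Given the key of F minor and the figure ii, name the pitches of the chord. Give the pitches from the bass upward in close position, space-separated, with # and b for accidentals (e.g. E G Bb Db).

Scale degree 2 in F minor is G; here the chord built on it is altered to a minor triad. ii is the minor supertonic, borrowed from the parallel major (the Dorian ii).
So the chord is G-Bb-D.

G Bb D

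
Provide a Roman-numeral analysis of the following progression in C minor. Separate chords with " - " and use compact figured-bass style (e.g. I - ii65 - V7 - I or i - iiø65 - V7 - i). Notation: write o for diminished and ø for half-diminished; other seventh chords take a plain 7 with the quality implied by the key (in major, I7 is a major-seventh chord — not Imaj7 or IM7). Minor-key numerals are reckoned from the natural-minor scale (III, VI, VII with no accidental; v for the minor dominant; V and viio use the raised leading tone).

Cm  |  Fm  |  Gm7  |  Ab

Cm: minor triad on C = scale degree 1 → i.
Fm has root F, degree 4 in C minor, so iv.
Gm7 has root G, degree 5 in C minor, so v7.
Ab: major triad on Ab = scale degree 6 → VI.

i - iv - v7 - VI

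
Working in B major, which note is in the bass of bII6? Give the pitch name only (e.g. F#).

bII in B major has root C; the chord is C-E-G.
The figure 6 means first inversion — the third is in the bass.

E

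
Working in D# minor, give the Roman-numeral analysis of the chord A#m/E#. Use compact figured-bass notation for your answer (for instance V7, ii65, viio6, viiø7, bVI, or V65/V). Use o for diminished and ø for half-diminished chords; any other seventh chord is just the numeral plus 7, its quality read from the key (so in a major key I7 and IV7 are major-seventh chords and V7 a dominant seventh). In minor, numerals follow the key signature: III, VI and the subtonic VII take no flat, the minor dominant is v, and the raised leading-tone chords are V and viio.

v64

Stacked in thirds the chord is A#-C#-E#: a minor triad on A#.
A# is scale degree 5 in D# minor, and a minor triad on that degree is written v.
With E# in the bass the chord is in second inversion, so the figured bass is 64.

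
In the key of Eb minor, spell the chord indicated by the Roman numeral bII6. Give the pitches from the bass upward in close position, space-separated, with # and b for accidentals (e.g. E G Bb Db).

Ab Cb Fb

bII6 is the Neapolitan sixth — a major triad on the lowered second degree, here in its customary first inversion. In Eb minor that root is Fb.
So the chord is Fb-Ab-Cb, a major triad.
The figured bass 6 indicates first inversion, placing the third (Ab) in the bass: Ab-Cb-Fb.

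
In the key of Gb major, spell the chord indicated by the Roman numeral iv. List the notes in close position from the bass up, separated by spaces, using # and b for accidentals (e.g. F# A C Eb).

Cb Ebb Gb

iv is the minor subdominant, borrowed from the parallel minor. In Gb major that root is Cb.
So the chord is Cb-Ebb-Gb.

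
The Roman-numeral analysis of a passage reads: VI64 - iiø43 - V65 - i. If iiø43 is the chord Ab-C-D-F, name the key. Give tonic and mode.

C minor

iiø43 is given as Ab-C-D-F — a half-diminished seventh chord with root D.
If D is scale degree 2 and the mode makes that degree carry a half-diminished seventh chord, the tonic is C and the mode is minor.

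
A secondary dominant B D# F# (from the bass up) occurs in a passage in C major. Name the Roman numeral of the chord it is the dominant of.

iii

The chord is a major triad on B.
A dominant resolves down a perfect fifth: B → E. In C major, E is scale degree 3, i.e. iii.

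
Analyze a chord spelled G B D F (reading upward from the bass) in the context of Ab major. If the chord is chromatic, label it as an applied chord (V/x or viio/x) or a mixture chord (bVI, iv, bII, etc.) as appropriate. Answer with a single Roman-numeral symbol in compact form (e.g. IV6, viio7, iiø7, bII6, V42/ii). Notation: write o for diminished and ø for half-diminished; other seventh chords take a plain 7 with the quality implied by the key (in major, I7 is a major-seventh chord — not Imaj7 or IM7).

V7/iii

The pitches G-B-D-F form a dominant seventh chord rooted on G.
G is not a diatonic chord root with this quality in Ab major, but it lies a perfect fifth above C (iii), so the chord functions as an applied dominant of iii.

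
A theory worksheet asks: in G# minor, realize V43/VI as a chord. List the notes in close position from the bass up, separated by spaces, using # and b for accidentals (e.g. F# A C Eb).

F# A B D#

The slash means an applied dominant: we want the dominant of VI. In G# minor, VI is E major, and its dominant is built on B.
Building a dominant seventh chord on B gives B-D#-F#-A.
The figured bass 43 indicates second inversion, placing the fifth (F#) in the bass: F#-A-B-D#.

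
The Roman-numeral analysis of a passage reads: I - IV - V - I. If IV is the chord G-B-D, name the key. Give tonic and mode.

D major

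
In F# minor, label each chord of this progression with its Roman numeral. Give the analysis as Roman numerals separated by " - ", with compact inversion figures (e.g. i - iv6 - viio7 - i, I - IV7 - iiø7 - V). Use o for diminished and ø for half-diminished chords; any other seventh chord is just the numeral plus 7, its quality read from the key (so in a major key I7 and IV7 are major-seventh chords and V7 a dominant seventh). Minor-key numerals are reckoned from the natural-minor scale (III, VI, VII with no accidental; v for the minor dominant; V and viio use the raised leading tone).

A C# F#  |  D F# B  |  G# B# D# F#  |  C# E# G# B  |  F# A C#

A-C#-F#: minor triad on F# = scale degree 1 → i6.
D-F#-B has root B, degree 4 in F# minor, so iv6.
G#-B#-D#-F#: a dominant seventh chord on G#, the applied dominant of V → V7/V.
C#-E#-G#-B: root C# is the dominant; dominant seventh chord there is V7.
F#-A-C#: root F# is the tonic; minor triad there is i.

i6 - iv6 - V7/V - V7 - i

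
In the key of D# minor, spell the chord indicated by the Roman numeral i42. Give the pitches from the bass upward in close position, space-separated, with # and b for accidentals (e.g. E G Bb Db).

C# D# F# A#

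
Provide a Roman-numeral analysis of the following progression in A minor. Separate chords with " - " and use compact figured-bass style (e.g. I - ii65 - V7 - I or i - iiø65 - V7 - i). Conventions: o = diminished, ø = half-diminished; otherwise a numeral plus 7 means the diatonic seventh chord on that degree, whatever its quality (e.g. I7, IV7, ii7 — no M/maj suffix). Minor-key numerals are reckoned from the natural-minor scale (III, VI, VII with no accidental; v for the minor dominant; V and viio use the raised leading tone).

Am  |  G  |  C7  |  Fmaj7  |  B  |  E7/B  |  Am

i - VII - V7/VI - VI7 - V/V - V43 - i

Am: root A is the tonic; minor triad there is i.
G: root G is the subtonic; major triad there is VII.
C7: chromatic; C is V of VI, so V7/VI.
Fmaj7: major seventh chord on F = scale degree 6 → VI7.
B is the secondary dominant of V (major triad on B): V/V.
E7/B has root E, degree 5 in A minor, so V43.
Am has root A, degree 1 in A minor, so i.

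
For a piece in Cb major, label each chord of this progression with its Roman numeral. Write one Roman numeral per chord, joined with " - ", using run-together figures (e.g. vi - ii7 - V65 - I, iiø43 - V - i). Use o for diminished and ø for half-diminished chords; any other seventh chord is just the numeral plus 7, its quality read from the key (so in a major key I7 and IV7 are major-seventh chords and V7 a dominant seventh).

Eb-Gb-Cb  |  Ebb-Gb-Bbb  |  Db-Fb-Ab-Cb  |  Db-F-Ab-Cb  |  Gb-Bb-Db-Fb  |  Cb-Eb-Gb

I6 - bIII - ii7 - V7/V - V7 - I

Eb-Gb-Cb: major triad on Cb = scale degree 1 → I6.
Ebb-Gb-Bbb: major triad on Ebb — chromatic; bIII (borrowed from the parallel minor).
Db-Fb-Ab-Cb has root Db, degree 2 in Cb major, so ii7.
Db-F-Ab-Cb: a dominant seventh chord on Db, the applied dominant of V → V7/V.
Gb-Bb-Db-Fb: root Gb is the dominant; dominant seventh chord there is V7.
Cb-Eb-Gb has root Cb, degree 1 in Cb major, so I.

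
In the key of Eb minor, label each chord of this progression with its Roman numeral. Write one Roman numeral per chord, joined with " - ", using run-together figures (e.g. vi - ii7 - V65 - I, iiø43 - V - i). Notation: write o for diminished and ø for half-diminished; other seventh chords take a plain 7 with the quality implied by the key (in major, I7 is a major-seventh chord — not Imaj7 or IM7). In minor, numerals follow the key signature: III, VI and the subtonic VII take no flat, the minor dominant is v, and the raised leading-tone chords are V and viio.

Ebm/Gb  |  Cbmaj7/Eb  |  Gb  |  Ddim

Ebm/Gb: root Eb is the tonic; minor triad there is i6.
Cbmaj7/Eb has root Cb, degree 6 in Eb minor, so VI65.
Gb has root Gb, degree 3 in Eb minor, so III.
Ddim: root D is the leading tone; diminished triad there is viio.

i6 - VI65 - III - viio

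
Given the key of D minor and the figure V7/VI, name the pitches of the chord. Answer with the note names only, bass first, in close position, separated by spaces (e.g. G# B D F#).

The slash means an applied dominant: we want the dominant of VI. In D minor, VI is Bb major, and its dominant is built on F.
Building a dominant seventh chord on F gives F-A-C-Eb.

F A C Eb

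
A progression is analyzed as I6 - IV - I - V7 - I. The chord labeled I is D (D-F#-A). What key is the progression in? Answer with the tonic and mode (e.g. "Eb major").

The chord D is a major triad rooted on D; its label is I.
If D is scale degree 1 and the mode makes that degree carry a major triad, the tonic is D and the mode is major.

D major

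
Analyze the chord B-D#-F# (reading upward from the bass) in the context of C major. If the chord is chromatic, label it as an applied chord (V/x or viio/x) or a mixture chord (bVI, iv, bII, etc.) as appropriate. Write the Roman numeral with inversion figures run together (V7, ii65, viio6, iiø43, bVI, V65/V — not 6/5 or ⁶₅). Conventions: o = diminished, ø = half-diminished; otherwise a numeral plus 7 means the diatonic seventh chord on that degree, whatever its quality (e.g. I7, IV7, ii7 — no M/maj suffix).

V/iii

The pitches B-D#-F# form a major triad rooted on B.
B is not a diatonic chord root with this quality in C major, but it lies a perfect fifth above E (iii), so the chord functions as an applied dominant of iii.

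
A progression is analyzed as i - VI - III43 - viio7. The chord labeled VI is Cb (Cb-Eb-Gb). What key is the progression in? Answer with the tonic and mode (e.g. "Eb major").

The anchor chord is a major triad on Cb, labeled VI.
Counting down 5 scale steps from Cb places the tonic on Eb; a major triad on degree 6 is diatonic only in minor.

Eb minor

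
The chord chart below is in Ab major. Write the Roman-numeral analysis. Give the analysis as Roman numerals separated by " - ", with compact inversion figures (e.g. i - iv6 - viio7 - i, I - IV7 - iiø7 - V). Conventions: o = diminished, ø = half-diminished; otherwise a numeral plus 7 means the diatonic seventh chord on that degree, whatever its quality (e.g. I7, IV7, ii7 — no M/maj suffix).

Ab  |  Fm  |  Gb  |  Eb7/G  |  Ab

Ab: major triad on Ab = scale degree 1 → I.
Fm: minor triad on F = scale degree 6 → vi.
Gb: major triad on Gb — chromatic; bVII (borrowed from the parallel minor).
Eb7/G: dominant seventh chord on Eb = scale degree 5 → V65.
Ab has root Ab, degree 1 in Ab major, so I.

I - vi - bVII - V65 - I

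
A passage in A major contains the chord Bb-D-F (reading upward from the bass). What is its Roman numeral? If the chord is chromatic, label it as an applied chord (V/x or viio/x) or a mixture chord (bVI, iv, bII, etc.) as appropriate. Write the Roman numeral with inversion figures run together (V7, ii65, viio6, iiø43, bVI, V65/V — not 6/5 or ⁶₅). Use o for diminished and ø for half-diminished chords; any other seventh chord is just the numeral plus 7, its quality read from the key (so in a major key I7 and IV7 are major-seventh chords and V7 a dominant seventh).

Stacked in thirds the chord is Bb-D-F: a major triad on Bb.
Bb is the lowered second degree of A major (diatonic 2 would be B). This is the Neapolitan chord — a major triad on the lowered second degree.

bII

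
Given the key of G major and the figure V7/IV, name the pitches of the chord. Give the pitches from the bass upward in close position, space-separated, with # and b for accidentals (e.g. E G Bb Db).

G B D F

The slash means an applied dominant: we want the dominant of IV. In G major, IV is C major, and its dominant is built on G.
Building a dominant seventh chord on G gives G-B-D-F.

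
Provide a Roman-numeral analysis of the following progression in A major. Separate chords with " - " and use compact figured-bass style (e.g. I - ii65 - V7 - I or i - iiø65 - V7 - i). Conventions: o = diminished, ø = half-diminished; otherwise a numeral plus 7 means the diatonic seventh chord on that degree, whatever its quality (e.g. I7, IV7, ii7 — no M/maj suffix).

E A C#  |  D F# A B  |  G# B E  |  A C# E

E-A-C#: major triad on A = scale degree 1 → I64.
D-F#-A-B: minor seventh chord on B = scale degree 2 → ii65.
G#-B-E: major triad on E = scale degree 5 → V6.
A-C#-E has root A, degree 1 in A major, so I.

I64 - ii65 - V6 - I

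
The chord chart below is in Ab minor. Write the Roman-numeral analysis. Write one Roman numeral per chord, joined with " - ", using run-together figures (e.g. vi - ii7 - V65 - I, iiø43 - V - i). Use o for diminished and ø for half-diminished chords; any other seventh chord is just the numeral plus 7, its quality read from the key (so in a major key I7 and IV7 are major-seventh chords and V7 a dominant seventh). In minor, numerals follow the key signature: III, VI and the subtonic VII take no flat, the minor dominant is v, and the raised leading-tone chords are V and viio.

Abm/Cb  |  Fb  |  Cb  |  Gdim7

i6 - VI - III - viio7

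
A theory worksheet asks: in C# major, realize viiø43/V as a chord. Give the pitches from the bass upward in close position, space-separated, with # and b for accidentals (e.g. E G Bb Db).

The slash marks an applied leading-tone chord: viio of V. In C# major, V is G#, so the leading tone to it is F##, a half step below.
Building a half-diminished seventh chord on F## gives F##-A#-C#-E#.
With the 43 figure the chord is in second inversion; from the bass C# upward in close position it reads C#-E#-F##-A#.

C# E# F## A#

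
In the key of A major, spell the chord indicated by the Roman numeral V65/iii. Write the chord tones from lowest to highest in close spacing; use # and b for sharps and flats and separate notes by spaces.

B# D# F# G#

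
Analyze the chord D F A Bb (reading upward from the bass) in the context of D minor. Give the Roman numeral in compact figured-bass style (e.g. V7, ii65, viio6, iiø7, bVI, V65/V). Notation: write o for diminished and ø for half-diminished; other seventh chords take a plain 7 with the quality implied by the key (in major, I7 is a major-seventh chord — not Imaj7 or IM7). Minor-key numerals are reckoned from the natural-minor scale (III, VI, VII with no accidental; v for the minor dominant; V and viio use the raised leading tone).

VI65

The pitches Bb-D-F-A form a major seventh chord rooted on Bb.
In D minor, Bb is the submediant; the diatonic major seventh chord there is VI7.
With D in the bass the chord is in first inversion, so the figured bass is 65.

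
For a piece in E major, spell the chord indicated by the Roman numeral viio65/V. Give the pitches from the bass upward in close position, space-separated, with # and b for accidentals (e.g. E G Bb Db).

The slash marks an applied leading-tone chord: viio of V. In E major, V is B, so the leading tone to it is A#, a half step below.
Building a fully diminished seventh chord on A# gives A#-C#-E-G.
The figured bass 65 indicates first inversion, placing the third (C#) in the bass: C#-E-G-A#.

C# E G A#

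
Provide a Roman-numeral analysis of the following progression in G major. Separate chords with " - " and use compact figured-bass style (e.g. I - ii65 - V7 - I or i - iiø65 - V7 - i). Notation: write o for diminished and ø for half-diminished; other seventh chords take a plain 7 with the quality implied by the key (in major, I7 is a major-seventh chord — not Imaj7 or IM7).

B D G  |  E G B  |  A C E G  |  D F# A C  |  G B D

B-D-G: root G is the tonic; major triad there is I6.
E-G-B: root E is the submediant; minor triad there is vi.
A-C-E-G has root A, degree 2 in G major, so ii7.
D-F#-A-C: dominant seventh chord on D = scale degree 5 → V7.
G-B-D: major triad on G = scale degree 1 → I.

I6 - vi - ii7 - V7 - I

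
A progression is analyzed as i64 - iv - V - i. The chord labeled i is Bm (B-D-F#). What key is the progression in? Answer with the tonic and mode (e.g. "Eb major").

B minor

i is given as B-D-F# — a minor triad with root B.
If B is scale degree 1 and the mode makes that degree carry a minor triad, the tonic is B and the mode is minor.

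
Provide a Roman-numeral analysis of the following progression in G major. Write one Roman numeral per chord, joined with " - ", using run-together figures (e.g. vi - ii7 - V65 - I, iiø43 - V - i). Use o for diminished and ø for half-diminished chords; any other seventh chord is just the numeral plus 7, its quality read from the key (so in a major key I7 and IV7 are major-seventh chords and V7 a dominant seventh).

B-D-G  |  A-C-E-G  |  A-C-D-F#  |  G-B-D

I6 - ii7 - V43 - I

B-D-G has root G, degree 1 in G major, so I6.
A-C-E-G: root A is the supertonic; minor seventh chord there is ii7.
A-C-D-F#: root D is the dominant; dominant seventh chord there is V43.
G-B-D: major triad on G = scale degree 1 → I.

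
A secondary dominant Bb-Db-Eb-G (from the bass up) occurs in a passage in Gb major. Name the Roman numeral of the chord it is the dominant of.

ii

The chord is a dominant seventh chord on Eb.
A dominant resolves down a perfect fifth: Eb → Ab. In Gb major, Ab is scale degree 2, i.e. ii.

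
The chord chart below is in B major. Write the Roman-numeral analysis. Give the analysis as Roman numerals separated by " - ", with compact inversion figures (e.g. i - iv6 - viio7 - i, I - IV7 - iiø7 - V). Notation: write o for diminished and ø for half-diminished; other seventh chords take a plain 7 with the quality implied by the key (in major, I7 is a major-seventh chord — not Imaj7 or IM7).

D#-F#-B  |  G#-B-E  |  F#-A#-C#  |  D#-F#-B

D#-F#-B has root B, degree 1 in B major, so I6.
G#-B-E: major triad on E = scale degree 4 → IV6.
F#-A#-C# has root F#, degree 5 in B major, so V.
D#-F#-B: root B is the tonic; major triad there is I6.

I6 - IV6 - V - I6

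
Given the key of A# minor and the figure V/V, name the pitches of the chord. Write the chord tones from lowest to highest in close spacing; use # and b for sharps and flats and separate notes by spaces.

B# D## F##

V/V is a secondary dominant — the dominant triad of V. V in A# minor is E#, so the applied chord's root is B#, a perfect fifth above.
Building a major triad on B# gives B#-D##-F##.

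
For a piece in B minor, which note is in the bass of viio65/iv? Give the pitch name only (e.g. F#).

The applied chord viio65/iv is rooted on D#: D#-F#-A-C.
The figure 65 means first inversion — the third is in the bass.

F#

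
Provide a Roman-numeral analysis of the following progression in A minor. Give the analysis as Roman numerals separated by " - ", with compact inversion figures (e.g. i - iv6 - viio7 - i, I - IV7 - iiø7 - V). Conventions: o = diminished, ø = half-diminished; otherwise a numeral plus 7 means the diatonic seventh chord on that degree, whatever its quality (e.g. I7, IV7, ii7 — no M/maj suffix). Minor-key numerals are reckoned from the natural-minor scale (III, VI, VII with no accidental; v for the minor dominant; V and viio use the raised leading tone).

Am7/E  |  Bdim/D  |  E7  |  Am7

Am7/E: minor seventh chord on A = scale degree 1 → i43.
Bdim/D: diminished triad on B = scale degree 2 → iio6.
E7: dominant seventh chord on E = scale degree 5 → V7.
Am7: minor seventh chord on A = scale degree 1 → i7.

i43 - iio6 - V7 - i7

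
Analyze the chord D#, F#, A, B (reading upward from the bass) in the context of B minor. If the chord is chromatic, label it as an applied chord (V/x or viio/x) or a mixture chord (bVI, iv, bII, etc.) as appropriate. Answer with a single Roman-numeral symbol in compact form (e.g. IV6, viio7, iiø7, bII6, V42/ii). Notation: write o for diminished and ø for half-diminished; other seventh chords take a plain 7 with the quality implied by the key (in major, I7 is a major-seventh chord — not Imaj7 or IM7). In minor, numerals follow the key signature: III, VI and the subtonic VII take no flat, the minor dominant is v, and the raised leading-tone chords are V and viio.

Stacked in thirds the chord is B-D#-F#-A: a dominant seventh chord on B.
B is not a diatonic chord root with this quality in B minor, but it lies a perfect fifth above E (iv), so the chord functions as an applied dominant of iv.
With D# in the bass the chord is in first inversion, so the figured bass is 65.

V65/iv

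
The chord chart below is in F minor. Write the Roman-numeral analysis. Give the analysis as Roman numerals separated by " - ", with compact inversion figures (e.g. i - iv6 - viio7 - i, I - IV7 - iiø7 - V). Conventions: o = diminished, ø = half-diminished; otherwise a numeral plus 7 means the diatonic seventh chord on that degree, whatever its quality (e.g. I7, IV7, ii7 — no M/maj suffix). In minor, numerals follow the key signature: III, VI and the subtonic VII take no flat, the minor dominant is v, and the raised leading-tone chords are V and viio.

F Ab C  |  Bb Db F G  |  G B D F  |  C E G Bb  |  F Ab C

F-Ab-C: root F is the tonic; minor triad there is i.
Bb-Db-F-G: root G is the supertonic; half-diminished seventh chord there is iiø65.
G-B-D-F is the secondary dominant of V (dominant seventh chord on G): V7/V.
C-E-G-Bb: root C is the dominant; dominant seventh chord there is V7.
F-Ab-C has root F, degree 1 in F minor, so i.

i - iiø65 - V7/V - V7 - i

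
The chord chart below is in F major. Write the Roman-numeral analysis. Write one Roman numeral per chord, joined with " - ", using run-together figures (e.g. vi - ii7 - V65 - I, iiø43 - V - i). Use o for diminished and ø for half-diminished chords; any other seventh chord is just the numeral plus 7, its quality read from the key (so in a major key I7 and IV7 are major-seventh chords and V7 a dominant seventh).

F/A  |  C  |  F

F/A: major triad on F = scale degree 1 → I6.
C: root C is the dominant; major triad there is V.
F: major triad on F = scale degree 1 → I.

I6 - V - I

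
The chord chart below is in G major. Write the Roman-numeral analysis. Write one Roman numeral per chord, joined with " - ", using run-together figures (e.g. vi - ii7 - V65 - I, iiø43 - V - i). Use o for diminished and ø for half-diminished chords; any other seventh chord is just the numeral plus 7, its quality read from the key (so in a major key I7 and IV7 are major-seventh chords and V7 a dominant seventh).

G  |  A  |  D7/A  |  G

G: major triad on G = scale degree 1 → I.
A: a major triad on A, the applied dominant of V → V/V.
D7/A: dominant seventh chord on D = scale degree 5 → V43.
G has root G, degree 1 in G major, so I.

I - V/V - V43 - I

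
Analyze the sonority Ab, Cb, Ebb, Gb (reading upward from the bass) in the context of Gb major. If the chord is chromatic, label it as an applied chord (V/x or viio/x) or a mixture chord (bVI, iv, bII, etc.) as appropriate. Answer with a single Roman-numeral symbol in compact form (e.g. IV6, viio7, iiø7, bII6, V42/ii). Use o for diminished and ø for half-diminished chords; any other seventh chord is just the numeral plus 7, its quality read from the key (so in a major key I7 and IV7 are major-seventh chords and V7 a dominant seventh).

iiø7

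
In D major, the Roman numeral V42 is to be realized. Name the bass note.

V in D major has root A; the chord is A-C#-E-G.
The figure 42 means third inversion — the seventh is in the bass.

G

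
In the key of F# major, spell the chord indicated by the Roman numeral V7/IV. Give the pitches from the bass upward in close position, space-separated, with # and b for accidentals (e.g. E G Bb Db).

F# A# C# E

V7/IV is a secondary dominant — the dominant seventh of IV. IV in F# major is B, so the applied chord's root is F#, a perfect fifth above.
Building a dominant seventh chord on F# gives F#-A#-C#-E.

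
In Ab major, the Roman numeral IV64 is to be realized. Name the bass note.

Ab

IV in Ab major has root Db; the chord is Db-F-Ab.
The figure 64 means second inversion — the fifth is in the bass.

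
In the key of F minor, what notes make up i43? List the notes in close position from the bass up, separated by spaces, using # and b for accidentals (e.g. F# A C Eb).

C Eb F Ab

The numeral's case and figure indicate a minor seventh chord. In F minor its root, the first degree, is F.
Stacking thirds from F gives F-Ab-C-Eb.
With the 43 figure the chord is in second inversion; from the bass C upward in close position it reads C-Eb-F-Ab.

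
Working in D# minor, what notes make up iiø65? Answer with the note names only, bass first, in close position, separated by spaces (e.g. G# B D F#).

G# B D# E#

The numeral's case and figure indicate a half-diminished seventh chord. In D# minor its root, the supertonic, is E#.
Stacking thirds from E# gives E#-G#-B-D#.
With the 65 figure the chord is in first inversion; from the bass G# upward in close position it reads G#-B-D#-E#.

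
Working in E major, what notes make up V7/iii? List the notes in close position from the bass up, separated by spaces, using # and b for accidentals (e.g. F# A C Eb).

D# F## A# C#

V7/iii is a secondary dominant — the dominant seventh of iii. iii in E major is G#, so the applied chord's root is D#, a perfect fifth above.
Building a dominant seventh chord on D# gives D#-F##-A#-C#.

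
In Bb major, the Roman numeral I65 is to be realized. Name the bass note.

I in Bb major has root Bb; the chord is Bb-D-F-A.
The figure 65 means first inversion — the third is in the bass.

D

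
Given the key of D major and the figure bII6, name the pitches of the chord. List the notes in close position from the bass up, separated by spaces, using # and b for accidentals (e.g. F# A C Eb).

G Bb Eb

Scale degree 2 in D major is E; lowering it a half step gives Eb. bII6 is the Neapolitan sixth — a major triad on the lowered second degree, here in its customary first inversion.
So the chord is Eb-G-Bb.
With the 6 figure the chord is in first inversion; from the bass G upward in close position it reads G-Bb-Eb.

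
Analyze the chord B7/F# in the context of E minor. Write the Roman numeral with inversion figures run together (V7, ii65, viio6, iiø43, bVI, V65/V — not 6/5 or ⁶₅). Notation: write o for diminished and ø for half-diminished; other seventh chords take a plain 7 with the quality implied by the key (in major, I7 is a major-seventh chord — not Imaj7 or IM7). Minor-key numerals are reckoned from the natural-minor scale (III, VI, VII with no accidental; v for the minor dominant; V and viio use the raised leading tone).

V43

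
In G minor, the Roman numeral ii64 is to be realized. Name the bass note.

ii in G minor has root A; the chord is A-C-E.
The figure 64 means second inversion — the fifth is in the bass.

E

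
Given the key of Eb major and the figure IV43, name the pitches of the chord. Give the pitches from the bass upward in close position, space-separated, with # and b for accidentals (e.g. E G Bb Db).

Eb G Ab C

In Eb major, the subdominant is Ab, and the diatonic chord built there is a major seventh chord.
Stacking thirds from Ab gives Ab-C-Eb-G.
With the 43 figure the chord is in second inversion; from the bass Eb upward in close position it reads Eb-G-Ab-C.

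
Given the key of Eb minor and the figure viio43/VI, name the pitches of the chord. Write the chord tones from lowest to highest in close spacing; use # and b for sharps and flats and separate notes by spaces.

viio43/VI is a secondary leading-tone chord. The target VI is Cb in Eb minor; the applied chord is rooted a semitone below, on Bb.
Building a fully diminished seventh chord on Bb gives Bb-Db-Fb-Abb.
The figured bass 43 indicates second inversion, placing the fifth (Fb) in the bass: Fb-Abb-Bb-Db.

Fb Abb Bb Db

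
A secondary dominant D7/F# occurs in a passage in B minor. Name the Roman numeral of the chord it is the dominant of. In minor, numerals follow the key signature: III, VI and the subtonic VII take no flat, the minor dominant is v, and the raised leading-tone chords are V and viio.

The chord is a dominant seventh chord on D.
A dominant resolves down a perfect fifth: D → G. In B minor, G is scale degree 6, i.e. VI.

VI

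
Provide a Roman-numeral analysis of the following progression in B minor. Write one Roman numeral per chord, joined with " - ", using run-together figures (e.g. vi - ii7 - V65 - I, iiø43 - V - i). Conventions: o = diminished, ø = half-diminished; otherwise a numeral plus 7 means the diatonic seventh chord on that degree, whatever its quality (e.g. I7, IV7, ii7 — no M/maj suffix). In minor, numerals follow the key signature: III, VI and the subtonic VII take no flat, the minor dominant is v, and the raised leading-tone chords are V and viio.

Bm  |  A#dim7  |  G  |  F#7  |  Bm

Bm has root B, degree 1 in B minor, so i.
A#dim7: fully diminished seventh chord on A# = scale degree 7 → viio7.
G: root G is the submediant; major triad there is VI.
F#7 has root F#, degree 5 in B minor, so V7.
Bm: root B is the tonic; minor triad there is i.

i - viio7 - VI - V7 - i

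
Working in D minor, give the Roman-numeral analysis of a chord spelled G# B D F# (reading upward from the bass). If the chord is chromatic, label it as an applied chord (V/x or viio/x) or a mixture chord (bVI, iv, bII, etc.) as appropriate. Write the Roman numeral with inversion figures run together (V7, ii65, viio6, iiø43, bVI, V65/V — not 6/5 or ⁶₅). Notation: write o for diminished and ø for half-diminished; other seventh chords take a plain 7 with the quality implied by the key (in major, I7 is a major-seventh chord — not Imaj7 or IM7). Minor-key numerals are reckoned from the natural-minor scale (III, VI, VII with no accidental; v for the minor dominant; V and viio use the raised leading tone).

The pitches G#-B-D-F# form a half-diminished seventh chord rooted on G#.
G# sits a half step below A (V in D minor); a diminished chord there is the applied leading-tone chord of V.

viiø7/V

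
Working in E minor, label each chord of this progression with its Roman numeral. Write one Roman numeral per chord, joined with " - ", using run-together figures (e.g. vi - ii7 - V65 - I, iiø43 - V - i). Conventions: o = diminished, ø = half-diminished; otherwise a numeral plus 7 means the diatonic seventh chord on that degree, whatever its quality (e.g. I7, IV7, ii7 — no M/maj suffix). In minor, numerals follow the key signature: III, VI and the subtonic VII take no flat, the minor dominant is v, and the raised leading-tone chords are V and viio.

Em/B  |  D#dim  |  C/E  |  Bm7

i64 - viio - VI6 - v7

Em/B: minor triad on E = scale degree 1 → i64.
D#dim: root D# is the leading tone; diminished triad there is viio.
C/E: root C is the submediant; major triad there is VI6.
Bm7: minor seventh chord on B = scale degree 5 → v7.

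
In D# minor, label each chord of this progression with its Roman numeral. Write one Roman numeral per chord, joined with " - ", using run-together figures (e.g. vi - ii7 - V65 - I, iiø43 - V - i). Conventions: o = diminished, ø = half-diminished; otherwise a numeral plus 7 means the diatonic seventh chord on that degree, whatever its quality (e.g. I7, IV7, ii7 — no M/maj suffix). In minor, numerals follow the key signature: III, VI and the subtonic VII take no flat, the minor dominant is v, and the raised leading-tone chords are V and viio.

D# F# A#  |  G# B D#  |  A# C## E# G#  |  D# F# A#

D#-F#-A#: root D# is the tonic; minor triad there is i.
G#-B-D#: minor triad on G# = scale degree 4 → iv.
A#-C##-E#-G#: root A# is the dominant; dominant seventh chord there is V7.
D#-F#-A# has root D#, degree 1 in D# minor, so i.

i - iv - V7 - i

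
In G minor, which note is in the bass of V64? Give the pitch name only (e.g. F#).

A

V in G minor has root D; the chord is D-F#-A.
The figure 64 means second inversion — the fifth is in the bass.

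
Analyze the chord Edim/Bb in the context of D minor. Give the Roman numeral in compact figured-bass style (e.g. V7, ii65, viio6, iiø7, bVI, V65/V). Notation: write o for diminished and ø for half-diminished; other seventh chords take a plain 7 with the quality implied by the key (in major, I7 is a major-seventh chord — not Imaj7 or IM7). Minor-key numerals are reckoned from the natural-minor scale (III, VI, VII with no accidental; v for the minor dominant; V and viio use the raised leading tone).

Stacked in thirds the chord is E-G-Bb: a diminished triad on E.
E is scale degree 2 in D minor, and a diminished triad on that degree is written iio.
With Bb in the bass the chord is in second inversion, so the figured bass is 64.

iio64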